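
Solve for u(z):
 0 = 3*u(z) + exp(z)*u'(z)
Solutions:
 u(z) = C1*exp(3*exp(-z))


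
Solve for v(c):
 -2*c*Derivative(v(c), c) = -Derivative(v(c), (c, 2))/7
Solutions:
 v(c) = C1 + C2*erfi(sqrt(7)*c)


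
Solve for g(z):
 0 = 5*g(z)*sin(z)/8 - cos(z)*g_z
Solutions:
 g(z) = C1/cos(z)^(5/8)


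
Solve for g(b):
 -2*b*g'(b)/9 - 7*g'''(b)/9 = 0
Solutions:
 g(b) = C1 + Integral(C2*airyai(-2^(1/3)*7^(2/3)*b/7) + C3*airybi(-2^(1/3)*7^(2/3)*b/7), b)


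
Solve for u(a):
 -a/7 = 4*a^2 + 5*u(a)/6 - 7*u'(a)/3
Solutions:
 u(a) = C1*exp(5*a/14) - 24*a^2/5 - 4734*a/175 - 9468/125


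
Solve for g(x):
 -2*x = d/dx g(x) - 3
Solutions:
 g(x) = C1 - x^2 + 3*x


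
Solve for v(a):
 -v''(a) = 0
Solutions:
 v(a) = C1 + C2*a


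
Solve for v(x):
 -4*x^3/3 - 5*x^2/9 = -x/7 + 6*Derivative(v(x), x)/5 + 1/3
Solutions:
 v(x) = C1 - 5*x^4/18 - 25*x^3/162 + 5*x^2/84 - 5*x/18


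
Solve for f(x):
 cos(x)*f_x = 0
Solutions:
 f(x) = C1


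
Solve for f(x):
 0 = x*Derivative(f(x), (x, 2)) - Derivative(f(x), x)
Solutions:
 f(x) = C1 + C2*x^2


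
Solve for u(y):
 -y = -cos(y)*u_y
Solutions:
 u(y) = C1 + Integral(y/cos(y), y)


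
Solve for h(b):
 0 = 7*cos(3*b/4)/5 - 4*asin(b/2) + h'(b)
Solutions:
 h(b) = C1 + 4*b*asin(b/2) + 4*sqrt(4 - b^2) - 28*sin(3*b/4)/15


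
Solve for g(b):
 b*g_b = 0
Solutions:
 g(b) = C1


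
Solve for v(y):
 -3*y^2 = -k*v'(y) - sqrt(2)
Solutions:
 v(y) = C1 + y^3/k - sqrt(2)*y/k


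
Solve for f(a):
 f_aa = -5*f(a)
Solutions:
 f(a) = C1*sin(sqrt(5)*a) + C2*cos(sqrt(5)*a)


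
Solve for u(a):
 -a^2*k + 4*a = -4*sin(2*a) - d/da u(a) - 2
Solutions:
 u(a) = C1 + a^3*k/3 - 2*a^2 - 2*a + 2*cos(2*a)


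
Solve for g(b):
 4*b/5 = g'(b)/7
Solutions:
 g(b) = C1 + 14*b^2/5


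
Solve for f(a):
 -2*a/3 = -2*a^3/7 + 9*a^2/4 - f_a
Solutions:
 f(a) = C1 - a^4/14 + 3*a^3/4 + a^2/3


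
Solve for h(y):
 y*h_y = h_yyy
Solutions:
 h(y) = C1 + Integral(C2*airyai(y) + C3*airybi(y), y)


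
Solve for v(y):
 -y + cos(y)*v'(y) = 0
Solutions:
 v(y) = C1 + Integral(y/cos(y), y)


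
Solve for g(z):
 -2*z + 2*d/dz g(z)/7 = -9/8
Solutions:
 g(z) = C1 + 7*z^2/2 - 63*z/16


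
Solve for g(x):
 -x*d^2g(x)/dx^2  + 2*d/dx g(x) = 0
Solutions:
 g(x) = C1 + C2*x^3


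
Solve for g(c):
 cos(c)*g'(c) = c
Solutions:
 g(c) = C1 + Integral(c/cos(c), c)


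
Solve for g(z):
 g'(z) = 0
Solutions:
 g(z) = C1


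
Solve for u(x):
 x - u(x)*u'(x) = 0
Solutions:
 u(x) = -sqrt(C1 + x^2)
 u(x) = sqrt(C1 + x^2)


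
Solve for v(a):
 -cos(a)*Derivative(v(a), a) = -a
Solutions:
 v(a) = C1 + Integral(a/cos(a), a)


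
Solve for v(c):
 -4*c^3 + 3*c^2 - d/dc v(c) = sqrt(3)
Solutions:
 v(c) = C1 - c^4 + c^3 - sqrt(3)*c


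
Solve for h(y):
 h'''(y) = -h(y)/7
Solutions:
 h(y) = C3*exp(-7^(2/3)*y/7) + (C1*sin(sqrt(3)*7^(2/3)*y/14) + C2*cos(sqrt(3)*7^(2/3)*y/14))*exp(7^(2/3)*y/14)


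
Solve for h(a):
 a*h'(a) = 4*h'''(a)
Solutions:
 h(a) = C1 + Integral(C2*airyai(2^(1/3)*a/2) + C3*airybi(2^(1/3)*a/2), a)


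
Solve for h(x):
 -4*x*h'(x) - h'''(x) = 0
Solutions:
 h(x) = C1 + Integral(C2*airyai(-2^(2/3)*x) + C3*airybi(-2^(2/3)*x), x)


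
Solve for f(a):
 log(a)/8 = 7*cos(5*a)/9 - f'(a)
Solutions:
 f(a) = C1 - a*log(a)/8 + a/8 + 7*sin(5*a)/45


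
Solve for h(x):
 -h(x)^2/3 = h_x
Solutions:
 h(x) = 3/(C1 + x)


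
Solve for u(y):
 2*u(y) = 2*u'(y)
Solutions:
 u(y) = C1*exp(y)


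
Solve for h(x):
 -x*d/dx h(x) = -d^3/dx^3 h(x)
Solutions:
 h(x) = C1 + Integral(C2*airyai(x) + C3*airybi(x), x)


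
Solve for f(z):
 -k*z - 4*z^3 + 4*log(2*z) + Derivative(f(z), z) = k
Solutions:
 f(z) = C1 + k*z^2/2 + k*z + z^4 - 4*z*log(z) - z*log(16) + 4*z


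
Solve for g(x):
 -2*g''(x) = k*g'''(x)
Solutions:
 g(x) = C1 + C2*x + C3*exp(-2*x/k)


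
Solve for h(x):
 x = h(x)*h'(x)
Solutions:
 h(x) = -sqrt(C1 + x^2)
 h(x) = sqrt(C1 + x^2)


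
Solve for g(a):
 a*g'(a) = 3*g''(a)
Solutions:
 g(a) = C1 + C2*erfi(sqrt(6)*a/6)


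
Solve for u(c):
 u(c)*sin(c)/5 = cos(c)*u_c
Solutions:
 u(c) = C1/cos(c)^(1/5)


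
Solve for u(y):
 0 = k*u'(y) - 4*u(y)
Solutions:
 u(y) = C1*exp(4*y/k)


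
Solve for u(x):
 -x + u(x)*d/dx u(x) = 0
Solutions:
 u(x) = -sqrt(C1 + x^2)
 u(x) = sqrt(C1 + x^2)


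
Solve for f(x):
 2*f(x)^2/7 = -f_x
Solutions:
 f(x) = 7/(C1 + 2*x)


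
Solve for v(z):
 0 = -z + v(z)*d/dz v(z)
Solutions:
 v(z) = -sqrt(C1 + z^2)
 v(z) = sqrt(C1 + z^2)


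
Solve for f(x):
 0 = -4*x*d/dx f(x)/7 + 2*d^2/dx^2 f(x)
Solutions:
 f(x) = C1 + C2*erfi(sqrt(7)*x/7)


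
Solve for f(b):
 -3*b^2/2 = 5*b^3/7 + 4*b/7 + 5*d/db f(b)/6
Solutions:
 f(b) = C1 - 3*b^4/14 - 3*b^3/5 - 12*b^2/35


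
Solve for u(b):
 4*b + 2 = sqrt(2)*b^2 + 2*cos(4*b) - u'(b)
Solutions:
 u(b) = C1 + sqrt(2)*b^3/3 - 2*b^2 - 2*b + sin(4*b)/2


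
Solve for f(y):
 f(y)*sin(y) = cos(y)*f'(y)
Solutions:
 f(y) = C1/cos(y)


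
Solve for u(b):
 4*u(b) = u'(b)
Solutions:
 u(b) = C1*exp(4*b)


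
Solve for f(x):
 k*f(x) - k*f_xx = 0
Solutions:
 f(x) = C1*exp(-x) + C2*exp(x)


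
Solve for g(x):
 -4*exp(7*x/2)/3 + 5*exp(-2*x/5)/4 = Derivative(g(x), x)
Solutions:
 g(x) = C1 - 8*exp(7*x/2)/21 - 25*exp(-2*x/5)/8


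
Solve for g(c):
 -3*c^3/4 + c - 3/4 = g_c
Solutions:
 g(c) = C1 - 3*c^4/16 + c^2/2 - 3*c/4


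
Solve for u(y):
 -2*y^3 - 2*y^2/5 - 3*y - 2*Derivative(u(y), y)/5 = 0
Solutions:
 u(y) = C1 - 5*y^4/4 - y^3/3 - 15*y^2/4


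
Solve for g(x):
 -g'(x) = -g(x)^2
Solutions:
 g(x) = -1/(C1 + x)


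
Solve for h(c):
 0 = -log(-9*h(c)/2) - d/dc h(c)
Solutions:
 Integral(1/(log(-_y) - log(2) + 2*log(3)), (_y, h(c))) = C1 - c


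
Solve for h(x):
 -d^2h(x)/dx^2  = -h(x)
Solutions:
 h(x) = C1*exp(-x) + C2*exp(x)


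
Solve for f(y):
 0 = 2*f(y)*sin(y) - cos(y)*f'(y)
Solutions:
 f(y) = C1/cos(y)^2


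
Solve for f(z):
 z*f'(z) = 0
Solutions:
 f(z) = C1


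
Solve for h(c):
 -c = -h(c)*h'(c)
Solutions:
 h(c) = -sqrt(C1 + c^2)
 h(c) = sqrt(C1 + c^2)


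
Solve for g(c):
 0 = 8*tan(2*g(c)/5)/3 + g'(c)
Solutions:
 g(c) = -5*asin(C1*exp(-16*c/15))/2 + 5*pi/2
 g(c) = 5*asin(C1*exp(-16*c/15))/2


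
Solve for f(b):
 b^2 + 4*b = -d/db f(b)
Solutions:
 f(b) = C1 - b^3/3 - 2*b^2


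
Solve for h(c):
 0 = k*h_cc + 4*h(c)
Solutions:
 h(c) = C1*exp(-2*c*sqrt(-1/k)) + C2*exp(2*c*sqrt(-1/k))


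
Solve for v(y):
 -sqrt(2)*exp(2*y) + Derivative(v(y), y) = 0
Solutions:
 v(y) = C1 + sqrt(2)*exp(2*y)/2


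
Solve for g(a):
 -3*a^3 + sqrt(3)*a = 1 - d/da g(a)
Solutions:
 g(a) = C1 + 3*a^4/4 - sqrt(3)*a^2/2 + a


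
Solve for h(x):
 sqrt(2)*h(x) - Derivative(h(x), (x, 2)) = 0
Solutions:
 h(x) = C1*exp(-2^(1/4)*x) + C2*exp(2^(1/4)*x)


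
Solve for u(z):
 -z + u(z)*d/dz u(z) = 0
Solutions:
 u(z) = -sqrt(C1 + z^2)
 u(z) = sqrt(C1 + z^2)


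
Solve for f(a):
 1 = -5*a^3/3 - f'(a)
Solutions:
 f(a) = C1 - 5*a^4/12 - a


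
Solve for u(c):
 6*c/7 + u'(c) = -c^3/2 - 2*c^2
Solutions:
 u(c) = C1 - c^4/8 - 2*c^3/3 - 3*c^2/7


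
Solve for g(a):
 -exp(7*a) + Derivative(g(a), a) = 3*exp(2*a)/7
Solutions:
 g(a) = C1 + exp(7*a)/7 + 3*exp(2*a)/14


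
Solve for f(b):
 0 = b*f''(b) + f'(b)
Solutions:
 f(b) = C1 + C2*log(b)


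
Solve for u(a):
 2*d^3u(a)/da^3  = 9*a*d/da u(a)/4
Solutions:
 u(a) = C1 + Integral(C2*airyai(3^(2/3)*a/2) + C3*airybi(3^(2/3)*a/2), a)


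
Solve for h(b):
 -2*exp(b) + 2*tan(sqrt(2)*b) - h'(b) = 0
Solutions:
 h(b) = C1 - 2*exp(b) - sqrt(2)*log(cos(sqrt(2)*b))


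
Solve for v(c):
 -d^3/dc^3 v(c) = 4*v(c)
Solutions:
 v(c) = C3*exp(-2^(2/3)*c) + (C1*sin(2^(2/3)*sqrt(3)*c/2) + C2*cos(2^(2/3)*sqrt(3)*c/2))*exp(2^(2/3)*c/2)


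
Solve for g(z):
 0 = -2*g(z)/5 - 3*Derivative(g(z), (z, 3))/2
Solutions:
 g(z) = C3*exp(-30^(2/3)*z/15) + (C1*sin(10^(2/3)*3^(1/6)*z/10) + C2*cos(10^(2/3)*3^(1/6)*z/10))*exp(30^(2/3)*z/30)


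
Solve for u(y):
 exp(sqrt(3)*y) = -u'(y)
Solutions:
 u(y) = C1 - sqrt(3)*exp(sqrt(3)*y)/3


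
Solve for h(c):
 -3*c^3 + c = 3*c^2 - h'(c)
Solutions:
 h(c) = C1 + 3*c^4/4 + c^3 - c^2/2


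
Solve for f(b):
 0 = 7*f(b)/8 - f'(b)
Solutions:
 f(b) = C1*exp(7*b/8)


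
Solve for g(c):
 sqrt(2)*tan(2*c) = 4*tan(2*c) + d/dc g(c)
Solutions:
 g(c) = C1 - sqrt(2)*log(cos(2*c))/2 + 2*log(cos(2*c))


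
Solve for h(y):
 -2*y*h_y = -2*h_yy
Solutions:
 h(y) = C1 + C2*erfi(sqrt(2)*y/2)


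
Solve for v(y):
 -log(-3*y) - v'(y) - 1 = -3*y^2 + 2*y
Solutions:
 v(y) = C1 + y^3 - y^2 - y*log(-y) - y*log(3)


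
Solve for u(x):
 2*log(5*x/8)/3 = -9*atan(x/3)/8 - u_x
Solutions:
 u(x) = C1 - 2*x*log(x)/3 - 9*x*atan(x/3)/8 - 2*x*log(5)/3 + 2*x/3 + 2*x*log(2) + 27*log(x^2 + 9)/16


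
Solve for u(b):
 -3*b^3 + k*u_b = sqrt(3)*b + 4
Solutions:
 u(b) = C1 + 3*b^4/(4*k) + sqrt(3)*b^2/(2*k) + 4*b/k


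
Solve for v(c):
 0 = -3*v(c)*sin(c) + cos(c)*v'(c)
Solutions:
 v(c) = C1/cos(c)^3


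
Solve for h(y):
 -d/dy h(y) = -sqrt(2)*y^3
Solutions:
 h(y) = C1 + sqrt(2)*y^4/4


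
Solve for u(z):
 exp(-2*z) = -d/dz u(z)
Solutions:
 u(z) = C1 + exp(-2*z)/2


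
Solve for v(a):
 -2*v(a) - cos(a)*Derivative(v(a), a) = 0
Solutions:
 v(a) = C1*(sin(a) - 1)/(sin(a) + 1)


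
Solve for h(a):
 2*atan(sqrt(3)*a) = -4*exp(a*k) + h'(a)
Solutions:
 h(a) = C1 + 2*a*atan(sqrt(3)*a) + 4*Piecewise((exp(a*k)/k, Ne(k, 0)), (a, True)) - sqrt(3)*log(3*a^2 + 1)/3


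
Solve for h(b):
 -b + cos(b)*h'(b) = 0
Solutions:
 h(b) = C1 + Integral(b/cos(b), b)


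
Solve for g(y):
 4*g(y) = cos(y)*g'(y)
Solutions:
 g(y) = C1*(sin(y)^2 + 2*sin(y) + 1)/(sin(y)^2 - 2*sin(y) + 1)


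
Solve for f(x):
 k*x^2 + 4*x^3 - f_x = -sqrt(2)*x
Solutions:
 f(x) = C1 + k*x^3/3 + x^4 + sqrt(2)*x^2/2


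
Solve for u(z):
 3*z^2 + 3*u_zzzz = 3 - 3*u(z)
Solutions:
 u(z) = -z^2 + (C1*sin(sqrt(2)*z/2) + C2*cos(sqrt(2)*z/2))*exp(-sqrt(2)*z/2) + (C3*sin(sqrt(2)*z/2) + C4*cos(sqrt(2)*z/2))*exp(sqrt(2)*z/2) + 1


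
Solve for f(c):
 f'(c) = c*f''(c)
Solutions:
 f(c) = C1 + C2*c^2


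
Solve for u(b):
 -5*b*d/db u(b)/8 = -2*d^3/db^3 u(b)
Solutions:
 u(b) = C1 + Integral(C2*airyai(2^(2/3)*5^(1/3)*b/4) + C3*airybi(2^(2/3)*5^(1/3)*b/4), b)


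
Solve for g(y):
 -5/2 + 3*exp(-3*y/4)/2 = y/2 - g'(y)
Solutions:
 g(y) = C1 + y^2/4 + 5*y/2 + 2*exp(-3*y/4)


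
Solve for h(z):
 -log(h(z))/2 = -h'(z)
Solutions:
 li(h(z)) = C1 + z/2


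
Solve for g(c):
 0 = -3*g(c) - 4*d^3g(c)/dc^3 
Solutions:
 g(c) = C3*exp(-6^(1/3)*c/2) + (C1*sin(2^(1/3)*3^(5/6)*c/4) + C2*cos(2^(1/3)*3^(5/6)*c/4))*exp(6^(1/3)*c/4)


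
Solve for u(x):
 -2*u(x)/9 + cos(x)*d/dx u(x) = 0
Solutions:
 u(x) = C1*(sin(x) + 1)^(1/9)/(sin(x) - 1)^(1/9)


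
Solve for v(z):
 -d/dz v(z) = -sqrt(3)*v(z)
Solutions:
 v(z) = C1*exp(sqrt(3)*z)


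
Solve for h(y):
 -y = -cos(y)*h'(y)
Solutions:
 h(y) = C1 + Integral(y/cos(y), y)


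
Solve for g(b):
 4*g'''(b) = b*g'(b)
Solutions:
 g(b) = C1 + Integral(C2*airyai(2^(1/3)*b/2) + C3*airybi(2^(1/3)*b/2), b)


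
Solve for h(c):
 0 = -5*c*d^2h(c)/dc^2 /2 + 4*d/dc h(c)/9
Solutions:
 h(c) = C1 + C2*c^(53/45)


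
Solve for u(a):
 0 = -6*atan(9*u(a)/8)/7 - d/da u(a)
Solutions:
 Integral(1/atan(9*_y/8), (_y, u(a))) = C1 - 6*a/7


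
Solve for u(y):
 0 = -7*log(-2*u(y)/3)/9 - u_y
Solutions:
 9*Integral(1/(log(-_y) - log(3) + log(2)), (_y, u(y)))/7 = C1 - y


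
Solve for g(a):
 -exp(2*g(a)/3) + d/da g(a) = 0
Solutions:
 g(a) = 3*log(-sqrt(-1/(C1 + a))) - 3*log(2) + 3*log(6)/2
 g(a) = 3*log(-1/(C1 + a))/2 - 3*log(2) + 3*log(6)/2


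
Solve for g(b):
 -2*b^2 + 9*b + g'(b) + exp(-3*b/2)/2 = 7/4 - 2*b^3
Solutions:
 g(b) = C1 - b^4/2 + 2*b^3/3 - 9*b^2/2 + 7*b/4 + exp(-3*b/2)/3


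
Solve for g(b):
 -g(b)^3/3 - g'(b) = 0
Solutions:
 g(b) = -sqrt(6)*sqrt(-1/(C1 - b))/2
 g(b) = sqrt(6)*sqrt(-1/(C1 - b))/2


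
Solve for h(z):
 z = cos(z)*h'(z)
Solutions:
 h(z) = C1 + Integral(z/cos(z), z)


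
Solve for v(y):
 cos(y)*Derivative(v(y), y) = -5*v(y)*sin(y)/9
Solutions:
 v(y) = C1*cos(y)^(5/9)


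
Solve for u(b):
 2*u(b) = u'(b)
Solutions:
 u(b) = C1*exp(2*b)


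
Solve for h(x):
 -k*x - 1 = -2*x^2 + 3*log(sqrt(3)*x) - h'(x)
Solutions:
 h(x) = C1 + k*x^2/2 - 2*x^3/3 + 3*x*log(x) - 2*x + 3*x*log(3)/2


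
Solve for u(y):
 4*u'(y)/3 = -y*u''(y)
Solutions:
 u(y) = C1 + C2/y^(1/3)


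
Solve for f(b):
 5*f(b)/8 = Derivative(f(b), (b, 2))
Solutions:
 f(b) = C1*exp(-sqrt(10)*b/4) + C2*exp(sqrt(10)*b/4)


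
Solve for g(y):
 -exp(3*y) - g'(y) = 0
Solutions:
 g(y) = C1 - exp(3*y)/3


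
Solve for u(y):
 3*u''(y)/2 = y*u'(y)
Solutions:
 u(y) = C1 + C2*erfi(sqrt(3)*y/3)


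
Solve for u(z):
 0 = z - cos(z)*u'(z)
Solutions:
 u(z) = C1 + Integral(z/cos(z), z)


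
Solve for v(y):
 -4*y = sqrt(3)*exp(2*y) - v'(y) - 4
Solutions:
 v(y) = C1 + 2*y^2 - 4*y + sqrt(3)*exp(2*y)/2


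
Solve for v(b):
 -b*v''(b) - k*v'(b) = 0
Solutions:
 v(b) = C1 + b^(1 - re(k))*(C2*sin(log(b)*Abs(im(k))) + C3*cos(log(b)*im(k)))


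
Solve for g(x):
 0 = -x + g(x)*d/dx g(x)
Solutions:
 g(x) = -sqrt(C1 + x^2)
 g(x) = sqrt(C1 + x^2)


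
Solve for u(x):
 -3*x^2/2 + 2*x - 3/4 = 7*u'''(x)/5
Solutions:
 u(x) = C1 + C2*x + C3*x^2 - x^5/56 + 5*x^4/84 - 5*x^3/56


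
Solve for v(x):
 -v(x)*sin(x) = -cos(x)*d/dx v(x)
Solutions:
 v(x) = C1/cos(x)


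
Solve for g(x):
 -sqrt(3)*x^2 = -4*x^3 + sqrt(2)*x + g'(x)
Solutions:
 g(x) = C1 + x^4 - sqrt(3)*x^3/3 - sqrt(2)*x^2/2


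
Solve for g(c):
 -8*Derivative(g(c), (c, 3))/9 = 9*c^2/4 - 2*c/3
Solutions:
 g(c) = C1 + C2*c + C3*c^2 - 27*c^5/640 + c^4/32


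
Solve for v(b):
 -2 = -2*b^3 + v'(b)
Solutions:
 v(b) = C1 + b^4/2 - 2*b


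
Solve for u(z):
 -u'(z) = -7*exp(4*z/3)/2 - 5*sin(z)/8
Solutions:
 u(z) = C1 + 21*exp(4*z/3)/8 - 5*cos(z)/8


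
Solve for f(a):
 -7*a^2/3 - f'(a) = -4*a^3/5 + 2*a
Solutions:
 f(a) = C1 + a^4/5 - 7*a^3/9 - a^2


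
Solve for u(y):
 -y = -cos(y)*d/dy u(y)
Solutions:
 u(y) = C1 + Integral(y/cos(y), y)


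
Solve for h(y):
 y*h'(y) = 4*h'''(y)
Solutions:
 h(y) = C1 + Integral(C2*airyai(2^(1/3)*y/2) + C3*airybi(2^(1/3)*y/2), y)


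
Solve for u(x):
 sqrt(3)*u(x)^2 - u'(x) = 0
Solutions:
 u(x) = -1/(C1 + sqrt(3)*x)


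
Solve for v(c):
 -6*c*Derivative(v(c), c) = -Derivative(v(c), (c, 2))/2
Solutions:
 v(c) = C1 + C2*erfi(sqrt(6)*c)


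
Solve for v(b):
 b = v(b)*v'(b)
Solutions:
 v(b) = -sqrt(C1 + b^2)
 v(b) = sqrt(C1 + b^2)


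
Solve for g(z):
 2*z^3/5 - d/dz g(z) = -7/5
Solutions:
 g(z) = C1 + z^4/10 + 7*z/5


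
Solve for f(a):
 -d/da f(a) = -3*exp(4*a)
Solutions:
 f(a) = C1 + 3*exp(4*a)/4


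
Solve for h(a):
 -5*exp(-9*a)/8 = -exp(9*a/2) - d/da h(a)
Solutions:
 h(a) = C1 - 2*exp(9*a/2)/9 - 5*exp(-9*a)/72


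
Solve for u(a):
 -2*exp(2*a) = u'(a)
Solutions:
 u(a) = C1 - exp(2*a)


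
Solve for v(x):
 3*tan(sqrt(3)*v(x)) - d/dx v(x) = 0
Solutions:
 v(x) = sqrt(3)*(pi - asin(C1*exp(3*sqrt(3)*x)))/3
 v(x) = sqrt(3)*asin(C1*exp(3*sqrt(3)*x))/3


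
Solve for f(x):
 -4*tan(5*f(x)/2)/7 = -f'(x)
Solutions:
 f(x) = -2*asin(C1*exp(10*x/7))/5 + 2*pi/5
 f(x) = 2*asin(C1*exp(10*x/7))/5


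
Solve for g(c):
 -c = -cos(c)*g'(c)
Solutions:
 g(c) = C1 + Integral(c/cos(c), c)


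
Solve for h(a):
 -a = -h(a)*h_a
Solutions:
 h(a) = -sqrt(C1 + a^2)
 h(a) = sqrt(C1 + a^2)


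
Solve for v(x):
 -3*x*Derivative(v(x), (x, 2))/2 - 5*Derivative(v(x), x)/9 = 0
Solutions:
 v(x) = C1 + C2*x^(17/27)


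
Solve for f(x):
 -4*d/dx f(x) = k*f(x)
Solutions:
 f(x) = C1*exp(-k*x/4)


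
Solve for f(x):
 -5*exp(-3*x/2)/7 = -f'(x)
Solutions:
 f(x) = C1 - 10*exp(-3*x/2)/21


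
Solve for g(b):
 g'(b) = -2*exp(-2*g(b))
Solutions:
 g(b) = log(-sqrt(C1 - 4*b))
 g(b) = log(C1 - 4*b)/2


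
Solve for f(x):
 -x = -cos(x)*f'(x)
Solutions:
 f(x) = C1 + Integral(x/cos(x), x)


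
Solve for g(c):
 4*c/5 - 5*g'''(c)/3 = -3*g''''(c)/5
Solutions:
 g(c) = C1 + C2*c + C3*c^2 + C4*exp(25*c/9) + c^4/50 + 18*c^3/625


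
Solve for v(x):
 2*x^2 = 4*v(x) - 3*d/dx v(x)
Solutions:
 v(x) = C1*exp(4*x/3) + x^2/2 + 3*x/4 + 9/16


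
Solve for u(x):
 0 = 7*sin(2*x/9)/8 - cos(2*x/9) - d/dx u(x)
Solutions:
 u(x) = C1 - 9*sin(2*x/9)/2 - 63*cos(2*x/9)/16


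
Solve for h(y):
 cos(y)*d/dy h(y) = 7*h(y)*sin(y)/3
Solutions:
 h(y) = C1/cos(y)^(7/3)


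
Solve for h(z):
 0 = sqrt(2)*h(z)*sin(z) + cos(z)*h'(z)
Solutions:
 h(z) = C1*cos(z)^(sqrt(2))


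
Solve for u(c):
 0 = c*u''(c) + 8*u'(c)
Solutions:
 u(c) = C1 + C2/c^7


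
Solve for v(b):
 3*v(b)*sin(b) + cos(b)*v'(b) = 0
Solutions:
 v(b) = C1*cos(b)^3


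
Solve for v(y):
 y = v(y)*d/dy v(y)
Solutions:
 v(y) = -sqrt(C1 + y^2)
 v(y) = sqrt(C1 + y^2)


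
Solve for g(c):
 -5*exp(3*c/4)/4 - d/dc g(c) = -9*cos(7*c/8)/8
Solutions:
 g(c) = C1 - 5*exp(3*c/4)/3 + 9*sin(7*c/8)/7


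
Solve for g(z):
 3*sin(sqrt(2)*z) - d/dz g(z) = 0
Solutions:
 g(z) = C1 - 3*sqrt(2)*cos(sqrt(2)*z)/2


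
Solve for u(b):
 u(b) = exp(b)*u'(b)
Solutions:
 u(b) = C1*exp(-exp(-b))


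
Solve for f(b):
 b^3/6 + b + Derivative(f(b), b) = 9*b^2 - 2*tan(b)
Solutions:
 f(b) = C1 - b^4/24 + 3*b^3 - b^2/2 + 2*log(cos(b))


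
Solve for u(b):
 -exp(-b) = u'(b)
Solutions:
 u(b) = C1 + exp(-b)


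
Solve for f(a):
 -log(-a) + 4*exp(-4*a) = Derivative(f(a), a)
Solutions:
 f(a) = C1 - a*log(-a) + a - exp(-4*a)


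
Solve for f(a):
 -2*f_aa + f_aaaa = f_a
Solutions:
 f(a) = C1 + C2*exp(-a) + C3*exp(a*(1 - sqrt(5))/2) + C4*exp(a*(1 + sqrt(5))/2)


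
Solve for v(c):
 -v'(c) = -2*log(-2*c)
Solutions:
 v(c) = C1 + 2*c*log(-c) + 2*c*(-1 + log(2))


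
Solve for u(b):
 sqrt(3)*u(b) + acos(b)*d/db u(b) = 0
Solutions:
 u(b) = C1*exp(-sqrt(3)*Integral(1/acos(b), b))


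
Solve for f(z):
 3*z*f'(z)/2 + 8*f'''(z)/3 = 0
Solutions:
 f(z) = C1 + Integral(C2*airyai(-6^(2/3)*z/4) + C3*airybi(-6^(2/3)*z/4), z)


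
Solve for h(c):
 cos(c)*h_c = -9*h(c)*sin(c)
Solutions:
 h(c) = C1*cos(c)^9


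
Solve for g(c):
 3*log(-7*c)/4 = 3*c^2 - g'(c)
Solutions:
 g(c) = C1 + c^3 - 3*c*log(-c)/4 + 3*c*(1 - log(7))/4


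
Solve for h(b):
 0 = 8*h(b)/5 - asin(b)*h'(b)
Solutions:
 h(b) = C1*exp(8*Integral(1/asin(b), b)/5)


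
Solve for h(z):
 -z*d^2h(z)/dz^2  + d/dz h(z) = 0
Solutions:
 h(z) = C1 + C2*z^2


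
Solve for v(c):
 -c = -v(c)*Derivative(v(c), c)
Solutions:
 v(c) = -sqrt(C1 + c^2)
 v(c) = sqrt(C1 + c^2)


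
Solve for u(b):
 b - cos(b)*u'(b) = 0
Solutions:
 u(b) = C1 + Integral(b/cos(b), b)


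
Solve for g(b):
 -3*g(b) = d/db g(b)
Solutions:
 g(b) = C1*exp(-3*b)


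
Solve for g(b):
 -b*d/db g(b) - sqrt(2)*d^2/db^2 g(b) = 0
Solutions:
 g(b) = C1 + C2*erf(2^(1/4)*b/2)


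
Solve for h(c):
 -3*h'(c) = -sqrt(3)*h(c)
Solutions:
 h(c) = C1*exp(sqrt(3)*c/3)


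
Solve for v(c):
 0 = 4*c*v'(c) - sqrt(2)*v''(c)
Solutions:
 v(c) = C1 + C2*erfi(2^(1/4)*c)


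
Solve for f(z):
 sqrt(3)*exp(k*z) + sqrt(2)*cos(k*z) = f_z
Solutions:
 f(z) = C1 + sqrt(3)*exp(k*z)/k + sqrt(2)*sin(k*z)/k


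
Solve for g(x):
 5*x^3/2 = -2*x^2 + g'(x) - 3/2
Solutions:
 g(x) = C1 + 5*x^4/8 + 2*x^3/3 + 3*x/2


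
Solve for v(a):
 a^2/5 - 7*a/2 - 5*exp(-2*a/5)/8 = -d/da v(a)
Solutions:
 v(a) = C1 - a^3/15 + 7*a^2/4 - 25*exp(-2*a/5)/16


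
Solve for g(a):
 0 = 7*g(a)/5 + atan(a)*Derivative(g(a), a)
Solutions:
 g(a) = C1*exp(-7*Integral(1/atan(a), a)/5)


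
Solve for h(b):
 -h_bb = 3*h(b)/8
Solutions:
 h(b) = C1*sin(sqrt(6)*b/4) + C2*cos(sqrt(6)*b/4)


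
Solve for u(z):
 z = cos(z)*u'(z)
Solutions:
 u(z) = C1 + Integral(z/cos(z), z)


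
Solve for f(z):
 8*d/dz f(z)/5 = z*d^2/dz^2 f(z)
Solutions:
 f(z) = C1 + C2*z^(13/5)


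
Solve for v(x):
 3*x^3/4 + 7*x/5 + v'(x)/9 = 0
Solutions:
 v(x) = C1 - 27*x^4/16 - 63*x^2/10


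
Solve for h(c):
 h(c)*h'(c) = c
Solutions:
 h(c) = -sqrt(C1 + c^2)
 h(c) = sqrt(C1 + c^2)


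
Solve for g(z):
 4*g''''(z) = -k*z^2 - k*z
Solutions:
 g(z) = C1 + C2*z + C3*z^2 + C4*z^3 - k*z^6/1440 - k*z^5/480


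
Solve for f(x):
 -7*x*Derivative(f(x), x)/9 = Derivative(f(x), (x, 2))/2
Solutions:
 f(x) = C1 + C2*erf(sqrt(7)*x/3)


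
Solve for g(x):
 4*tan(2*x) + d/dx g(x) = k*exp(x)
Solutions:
 g(x) = C1 + k*exp(x) + 2*log(cos(2*x))


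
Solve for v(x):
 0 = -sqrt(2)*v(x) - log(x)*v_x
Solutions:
 v(x) = C1*exp(-sqrt(2)*li(x))


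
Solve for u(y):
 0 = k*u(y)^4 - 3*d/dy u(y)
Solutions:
 u(y) = (-1/(C1 + k*y))^(1/3)
 u(y) = (-1/(C1 + k*y))^(1/3)*(-1 - sqrt(3)*I)/2
 u(y) = (-1/(C1 + k*y))^(1/3)*(-1 + sqrt(3)*I)/2


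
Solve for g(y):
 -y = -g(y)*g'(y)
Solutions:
 g(y) = -sqrt(C1 + y^2)
 g(y) = sqrt(C1 + y^2)


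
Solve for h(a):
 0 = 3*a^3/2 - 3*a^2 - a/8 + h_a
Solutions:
 h(a) = C1 - 3*a^4/8 + a^3 + a^2/16


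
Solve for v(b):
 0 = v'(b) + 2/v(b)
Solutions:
 v(b) = -sqrt(C1 - 4*b)
 v(b) = sqrt(C1 - 4*b)


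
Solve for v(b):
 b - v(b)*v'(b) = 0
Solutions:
 v(b) = -sqrt(C1 + b^2)
 v(b) = sqrt(C1 + b^2)


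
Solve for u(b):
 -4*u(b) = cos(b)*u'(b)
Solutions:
 u(b) = C1*(sin(b)^2 - 2*sin(b) + 1)/(sin(b)^2 + 2*sin(b) + 1)


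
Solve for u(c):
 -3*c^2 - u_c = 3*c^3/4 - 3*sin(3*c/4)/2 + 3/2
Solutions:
 u(c) = C1 - 3*c^4/16 - c^3 - 3*c/2 - 2*cos(3*c/4)


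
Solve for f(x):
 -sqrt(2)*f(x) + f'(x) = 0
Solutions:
 f(x) = C1*exp(sqrt(2)*x)


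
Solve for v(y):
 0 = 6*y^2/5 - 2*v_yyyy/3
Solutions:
 v(y) = C1 + C2*y + C3*y^2 + C4*y^3 + y^6/200


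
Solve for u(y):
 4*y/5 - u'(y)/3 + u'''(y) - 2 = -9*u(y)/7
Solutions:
 u(y) = C1*exp(14^(1/3)*y*(14/(sqrt(58853) + 243)^(1/3) + 14^(1/3)*(sqrt(58853) + 243)^(1/3))/84)*sin(14^(1/3)*sqrt(3)*y*(-14^(1/3)*(sqrt(58853) + 243)^(1/3) + 14/(sqrt(58853) + 243)^(1/3))/84) + C2*exp(14^(1/3)*y*(14/(sqrt(58853) + 243)^(1/3) + 14^(1/3)*(sqrt(58853) + 243)^(1/3))/84)*cos(14^(1/3)*sqrt(3)*y*(-14^(1/3)*(sqrt(58853) + 243)^(1/3) + 14/(sqrt(58853) + 243)^(1/3))/84) + C3*exp(-14^(1/3)*y*(14/(sqrt(58853) + 243)^(1/3) + 14^(1/3)*(sqrt(58853) + 243)^(1/3))/42) - 28*y/45 + 1694/1215


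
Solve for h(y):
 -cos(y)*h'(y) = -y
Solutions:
 h(y) = C1 + Integral(y/cos(y), y)


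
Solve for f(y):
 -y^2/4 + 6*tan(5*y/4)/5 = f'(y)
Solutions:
 f(y) = C1 - y^3/12 - 24*log(cos(5*y/4))/25


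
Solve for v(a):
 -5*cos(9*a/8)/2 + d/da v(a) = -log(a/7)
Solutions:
 v(a) = C1 - a*log(a) + a + a*log(7) + 20*sin(9*a/8)/9


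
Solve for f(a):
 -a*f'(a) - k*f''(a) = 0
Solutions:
 f(a) = C1 + C2*sqrt(k)*erf(sqrt(2)*a*sqrt(1/k)/2)


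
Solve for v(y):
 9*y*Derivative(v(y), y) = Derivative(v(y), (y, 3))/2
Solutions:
 v(y) = C1 + Integral(C2*airyai(18^(1/3)*y) + C3*airybi(18^(1/3)*y), y)


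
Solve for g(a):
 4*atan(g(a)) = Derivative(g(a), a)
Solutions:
 Integral(1/atan(_y), (_y, g(a))) = C1 + 4*a


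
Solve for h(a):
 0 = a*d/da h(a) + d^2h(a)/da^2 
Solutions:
 h(a) = C1 + C2*erf(sqrt(2)*a/2)


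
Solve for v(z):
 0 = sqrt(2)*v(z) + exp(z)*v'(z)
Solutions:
 v(z) = C1*exp(sqrt(2)*exp(-z))


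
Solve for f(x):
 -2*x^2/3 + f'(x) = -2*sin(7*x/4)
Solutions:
 f(x) = C1 + 2*x^3/9 + 8*cos(7*x/4)/7


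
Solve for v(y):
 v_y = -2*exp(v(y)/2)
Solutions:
 v(y) = 2*log(1/(C1 + 2*y)) + 2*log(2)


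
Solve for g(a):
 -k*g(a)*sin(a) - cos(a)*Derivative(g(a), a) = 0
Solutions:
 g(a) = C1*exp(k*log(cos(a)))


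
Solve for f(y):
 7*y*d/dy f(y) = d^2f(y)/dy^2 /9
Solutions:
 f(y) = C1 + C2*erfi(3*sqrt(14)*y/2)


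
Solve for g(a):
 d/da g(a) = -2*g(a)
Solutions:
 g(a) = C1*exp(-2*a)


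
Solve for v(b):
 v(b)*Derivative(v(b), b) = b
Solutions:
 v(b) = -sqrt(C1 + b^2)
 v(b) = sqrt(C1 + b^2)


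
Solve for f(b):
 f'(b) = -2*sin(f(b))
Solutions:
 f(b) = -acos((-C1 - exp(4*b))/(C1 - exp(4*b))) + 2*pi
 f(b) = acos((-C1 - exp(4*b))/(C1 - exp(4*b)))


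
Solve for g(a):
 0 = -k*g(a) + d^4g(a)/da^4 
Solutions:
 g(a) = C1*exp(-a*k^(1/4)) + C2*exp(a*k^(1/4)) + C3*exp(-I*a*k^(1/4)) + C4*exp(I*a*k^(1/4))


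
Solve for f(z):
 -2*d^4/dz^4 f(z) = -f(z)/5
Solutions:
 f(z) = C1*exp(-10^(3/4)*z/10) + C2*exp(10^(3/4)*z/10) + C3*sin(10^(3/4)*z/10) + C4*cos(10^(3/4)*z/10)


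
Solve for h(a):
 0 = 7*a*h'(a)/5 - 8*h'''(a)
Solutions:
 h(a) = C1 + Integral(C2*airyai(5^(2/3)*7^(1/3)*a/10) + C3*airybi(5^(2/3)*7^(1/3)*a/10), a)


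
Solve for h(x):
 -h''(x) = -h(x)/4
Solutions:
 h(x) = C1*exp(-x/2) + C2*exp(x/2)


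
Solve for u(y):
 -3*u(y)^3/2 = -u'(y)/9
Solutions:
 u(y) = -sqrt(-1/(C1 + 27*y))
 u(y) = sqrt(-1/(C1 + 27*y))


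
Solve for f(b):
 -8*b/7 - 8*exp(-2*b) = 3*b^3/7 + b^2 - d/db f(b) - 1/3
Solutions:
 f(b) = C1 + 3*b^4/28 + b^3/3 + 4*b^2/7 - b/3 - 4*exp(-2*b)


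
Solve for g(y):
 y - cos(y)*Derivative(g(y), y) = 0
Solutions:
 g(y) = C1 + Integral(y/cos(y), y)


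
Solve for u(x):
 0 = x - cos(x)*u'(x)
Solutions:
 u(x) = C1 + Integral(x/cos(x), x)


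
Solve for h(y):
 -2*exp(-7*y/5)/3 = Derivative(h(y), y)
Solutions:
 h(y) = C1 + 10*exp(-7*y/5)/21


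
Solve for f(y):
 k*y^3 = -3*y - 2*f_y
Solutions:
 f(y) = C1 - k*y^4/8 - 3*y^2/4


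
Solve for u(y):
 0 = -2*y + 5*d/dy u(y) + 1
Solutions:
 u(y) = C1 + y^2/5 - y/5


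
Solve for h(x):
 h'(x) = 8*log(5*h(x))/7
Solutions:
 -7*Integral(1/(log(_y) + log(5)), (_y, h(x)))/8 = C1 - x


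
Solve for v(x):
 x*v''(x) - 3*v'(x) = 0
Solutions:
 v(x) = C1 + C2*x^4


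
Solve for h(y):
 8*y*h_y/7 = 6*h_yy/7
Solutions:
 h(y) = C1 + C2*erfi(sqrt(6)*y/3)


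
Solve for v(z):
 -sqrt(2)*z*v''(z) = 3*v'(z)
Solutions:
 v(z) = C1 + C2*z^(1 - 3*sqrt(2)/2)


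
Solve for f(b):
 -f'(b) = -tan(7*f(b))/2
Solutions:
 f(b) = -asin(C1*exp(7*b/2))/7 + pi/7
 f(b) = asin(C1*exp(7*b/2))/7


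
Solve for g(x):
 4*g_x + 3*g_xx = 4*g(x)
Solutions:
 g(x) = C1*exp(-2*x) + C2*exp(2*x/3)


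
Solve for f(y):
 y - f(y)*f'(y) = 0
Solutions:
 f(y) = -sqrt(C1 + y^2)
 f(y) = sqrt(C1 + y^2)


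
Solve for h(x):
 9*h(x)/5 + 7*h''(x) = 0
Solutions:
 h(x) = C1*sin(3*sqrt(35)*x/35) + C2*cos(3*sqrt(35)*x/35)


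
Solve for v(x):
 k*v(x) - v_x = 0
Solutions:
 v(x) = C1*exp(k*x)


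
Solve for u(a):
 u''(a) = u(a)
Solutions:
 u(a) = C1*exp(-a) + C2*exp(a)


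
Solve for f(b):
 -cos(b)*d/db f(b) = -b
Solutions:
 f(b) = C1 + Integral(b/cos(b), b)


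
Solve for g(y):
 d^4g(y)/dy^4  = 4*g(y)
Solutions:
 g(y) = C1*exp(-sqrt(2)*y) + C2*exp(sqrt(2)*y) + C3*sin(sqrt(2)*y) + C4*cos(sqrt(2)*y)


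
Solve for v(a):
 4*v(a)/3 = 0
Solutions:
 v(a) = 0


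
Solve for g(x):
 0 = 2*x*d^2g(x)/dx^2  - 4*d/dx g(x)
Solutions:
 g(x) = C1 + C2*x^3


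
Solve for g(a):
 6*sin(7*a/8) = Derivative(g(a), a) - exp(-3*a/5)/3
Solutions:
 g(a) = C1 - 48*cos(7*a/8)/7 - 5*exp(-3*a/5)/9


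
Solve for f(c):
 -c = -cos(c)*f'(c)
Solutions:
 f(c) = C1 + Integral(c/cos(c), c)


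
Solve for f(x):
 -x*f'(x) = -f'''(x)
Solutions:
 f(x) = C1 + Integral(C2*airyai(x) + C3*airybi(x), x)


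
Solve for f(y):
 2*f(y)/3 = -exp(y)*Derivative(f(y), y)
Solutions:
 f(y) = C1*exp(2*exp(-y)/3)


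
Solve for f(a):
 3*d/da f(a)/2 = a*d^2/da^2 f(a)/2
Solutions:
 f(a) = C1 + C2*a^4


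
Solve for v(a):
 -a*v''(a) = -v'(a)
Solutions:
 v(a) = C1 + C2*a^2


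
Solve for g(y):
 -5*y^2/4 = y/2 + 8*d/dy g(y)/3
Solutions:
 g(y) = C1 - 5*y^3/32 - 3*y^2/32


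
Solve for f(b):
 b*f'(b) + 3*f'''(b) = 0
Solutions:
 f(b) = C1 + Integral(C2*airyai(-3^(2/3)*b/3) + C3*airybi(-3^(2/3)*b/3), b)


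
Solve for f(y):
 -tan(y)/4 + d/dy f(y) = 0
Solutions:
 f(y) = C1 - log(cos(y))/4


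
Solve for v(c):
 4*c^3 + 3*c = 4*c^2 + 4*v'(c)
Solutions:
 v(c) = C1 + c^4/4 - c^3/3 + 3*c^2/8


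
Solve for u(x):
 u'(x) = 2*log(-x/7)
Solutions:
 u(x) = C1 + 2*x*log(-x) + 2*x*(-log(7) - 1)


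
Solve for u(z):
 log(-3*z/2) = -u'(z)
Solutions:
 u(z) = C1 - z*log(-z) + z*(-log(3) + log(2) + 1)


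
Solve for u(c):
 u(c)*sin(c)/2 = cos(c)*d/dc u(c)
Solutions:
 u(c) = C1/sqrt(cos(c))


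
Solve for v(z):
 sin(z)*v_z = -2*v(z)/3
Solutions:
 v(z) = C1*(cos(z) + 1)^(1/3)/(cos(z) - 1)^(1/3)


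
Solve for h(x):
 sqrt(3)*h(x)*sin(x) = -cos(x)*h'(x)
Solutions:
 h(x) = C1*cos(x)^(sqrt(3))


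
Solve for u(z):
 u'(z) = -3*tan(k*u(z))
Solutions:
 u(z) = Piecewise((-asin(exp(C1*k - 3*k*z))/k + pi/k, Ne(k, 0)), (nan, True))
 u(z) = Piecewise((asin(exp(C1*k - 3*k*z))/k, Ne(k, 0)), (nan, True))


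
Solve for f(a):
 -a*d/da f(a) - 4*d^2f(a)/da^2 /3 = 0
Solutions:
 f(a) = C1 + C2*erf(sqrt(6)*a/4)


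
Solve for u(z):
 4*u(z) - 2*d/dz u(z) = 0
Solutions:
 u(z) = C1*exp(2*z)


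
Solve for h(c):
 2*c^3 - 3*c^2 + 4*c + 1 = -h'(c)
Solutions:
 h(c) = C1 - c^4/2 + c^3 - 2*c^2 - c


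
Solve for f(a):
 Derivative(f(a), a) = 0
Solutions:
 f(a) = C1


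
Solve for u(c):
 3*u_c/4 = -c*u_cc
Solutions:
 u(c) = C1 + C2*c^(1/4)


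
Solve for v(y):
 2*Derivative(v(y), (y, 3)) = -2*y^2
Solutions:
 v(y) = C1 + C2*y + C3*y^2 - y^5/60


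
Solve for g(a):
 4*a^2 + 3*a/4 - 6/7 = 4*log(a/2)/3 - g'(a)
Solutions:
 g(a) = C1 - 4*a^3/3 - 3*a^2/8 + 4*a*log(a)/3 - 4*a*log(2)/3 - 10*a/21


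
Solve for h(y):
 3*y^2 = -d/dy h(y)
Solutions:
 h(y) = C1 - y^3


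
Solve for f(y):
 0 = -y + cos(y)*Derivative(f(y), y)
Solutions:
 f(y) = C1 + Integral(y/cos(y), y)


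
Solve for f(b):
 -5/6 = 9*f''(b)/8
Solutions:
 f(b) = C1 + C2*b - 10*b^2/27


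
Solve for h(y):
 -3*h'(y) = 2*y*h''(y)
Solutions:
 h(y) = C1 + C2/sqrt(y)


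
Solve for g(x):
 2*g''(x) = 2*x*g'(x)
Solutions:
 g(x) = C1 + C2*erfi(sqrt(2)*x/2)


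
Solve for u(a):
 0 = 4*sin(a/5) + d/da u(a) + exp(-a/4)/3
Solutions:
 u(a) = C1 + 20*cos(a/5) + 4*exp(-a/4)/3


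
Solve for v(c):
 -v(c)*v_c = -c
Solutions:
 v(c) = -sqrt(C1 + c^2)
 v(c) = sqrt(C1 + c^2)


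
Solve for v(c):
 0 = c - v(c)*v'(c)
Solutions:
 v(c) = -sqrt(C1 + c^2)
 v(c) = sqrt(C1 + c^2)


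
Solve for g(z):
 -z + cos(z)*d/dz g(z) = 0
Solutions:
 g(z) = C1 + Integral(z/cos(z), z)


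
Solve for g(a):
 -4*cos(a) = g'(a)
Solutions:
 g(a) = C1 - 4*sin(a)


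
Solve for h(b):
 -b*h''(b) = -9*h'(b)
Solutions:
 h(b) = C1 + C2*b^10


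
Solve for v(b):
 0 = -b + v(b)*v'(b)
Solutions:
 v(b) = -sqrt(C1 + b^2)
 v(b) = sqrt(C1 + b^2)


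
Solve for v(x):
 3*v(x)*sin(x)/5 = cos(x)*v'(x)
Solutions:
 v(x) = C1/cos(x)^(3/5)


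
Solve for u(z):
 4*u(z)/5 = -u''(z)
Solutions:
 u(z) = C1*sin(2*sqrt(5)*z/5) + C2*cos(2*sqrt(5)*z/5)


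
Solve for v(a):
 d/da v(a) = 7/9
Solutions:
 v(a) = C1 + 7*a/9


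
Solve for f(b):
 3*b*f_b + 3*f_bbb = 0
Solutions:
 f(b) = C1 + Integral(C2*airyai(-b) + C3*airybi(-b), b)


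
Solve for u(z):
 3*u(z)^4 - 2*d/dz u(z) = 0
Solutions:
 u(z) = 2^(1/3)*(-1/(C1 + 9*z))^(1/3)
 u(z) = 2^(1/3)*(-1/(C1 + 3*z))^(1/3)*(-3^(2/3) - 3*3^(1/6)*I)/6
 u(z) = 2^(1/3)*(-1/(C1 + 3*z))^(1/3)*(-3^(2/3) + 3*3^(1/6)*I)/6


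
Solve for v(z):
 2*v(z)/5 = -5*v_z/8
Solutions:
 v(z) = C1*exp(-16*z/25)


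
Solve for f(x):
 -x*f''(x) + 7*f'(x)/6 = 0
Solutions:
 f(x) = C1 + C2*x^(13/6)


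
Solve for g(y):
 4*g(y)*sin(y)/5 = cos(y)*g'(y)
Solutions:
 g(y) = C1/cos(y)^(4/5)


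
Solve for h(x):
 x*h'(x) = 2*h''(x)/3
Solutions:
 h(x) = C1 + C2*erfi(sqrt(3)*x/2)


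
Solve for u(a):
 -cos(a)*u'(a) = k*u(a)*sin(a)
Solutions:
 u(a) = C1*exp(k*log(cos(a)))


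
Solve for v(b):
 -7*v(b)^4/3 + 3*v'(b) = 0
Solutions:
 v(b) = 3^(1/3)*(-1/(C1 + 7*b))^(1/3)
 v(b) = (-1/(C1 + 7*b))^(1/3)*(-3^(1/3) - 3^(5/6)*I)/2
 v(b) = (-1/(C1 + 7*b))^(1/3)*(-3^(1/3) + 3^(5/6)*I)/2


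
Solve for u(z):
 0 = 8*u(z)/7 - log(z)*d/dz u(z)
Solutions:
 u(z) = C1*exp(8*li(z)/7)


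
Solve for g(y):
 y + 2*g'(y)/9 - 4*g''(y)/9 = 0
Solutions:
 g(y) = C1 + C2*exp(y/2) - 9*y^2/4 - 9*y


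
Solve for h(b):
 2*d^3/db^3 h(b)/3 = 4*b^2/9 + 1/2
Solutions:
 h(b) = C1 + C2*b + C3*b^2 + b^5/90 + b^3/8


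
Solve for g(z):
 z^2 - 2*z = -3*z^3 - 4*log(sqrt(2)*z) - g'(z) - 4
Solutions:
 g(z) = C1 - 3*z^4/4 - z^3/3 + z^2 - 4*z*log(z) - z*log(4)


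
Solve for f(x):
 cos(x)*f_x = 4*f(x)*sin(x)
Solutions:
 f(x) = C1/cos(x)^4


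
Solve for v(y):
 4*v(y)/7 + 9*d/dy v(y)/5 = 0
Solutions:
 v(y) = C1*exp(-20*y/63)


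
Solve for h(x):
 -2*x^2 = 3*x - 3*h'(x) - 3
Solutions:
 h(x) = C1 + 2*x^3/9 + x^2/2 - x


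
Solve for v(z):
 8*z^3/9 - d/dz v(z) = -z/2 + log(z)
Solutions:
 v(z) = C1 + 2*z^4/9 + z^2/4 - z*log(z) + z


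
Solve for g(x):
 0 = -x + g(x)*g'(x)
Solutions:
 g(x) = -sqrt(C1 + x^2)
 g(x) = sqrt(C1 + x^2)


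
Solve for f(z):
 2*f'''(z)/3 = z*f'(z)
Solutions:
 f(z) = C1 + Integral(C2*airyai(2^(2/3)*3^(1/3)*z/2) + C3*airybi(2^(2/3)*3^(1/3)*z/2), z)


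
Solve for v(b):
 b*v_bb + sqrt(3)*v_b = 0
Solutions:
 v(b) = C1 + C2*b^(1 - sqrt(3))


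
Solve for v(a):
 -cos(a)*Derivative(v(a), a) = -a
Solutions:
 v(a) = C1 + Integral(a/cos(a), a)


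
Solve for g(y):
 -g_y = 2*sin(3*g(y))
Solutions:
 g(y) = -acos((-C1 - exp(12*y))/(C1 - exp(12*y)))/3 + 2*pi/3
 g(y) = acos((-C1 - exp(12*y))/(C1 - exp(12*y)))/3


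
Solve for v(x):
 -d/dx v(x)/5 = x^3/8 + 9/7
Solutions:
 v(x) = C1 - 5*x^4/32 - 45*x/7


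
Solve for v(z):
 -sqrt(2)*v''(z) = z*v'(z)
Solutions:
 v(z) = C1 + C2*erf(2^(1/4)*z/2)


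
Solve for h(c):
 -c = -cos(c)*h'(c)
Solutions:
 h(c) = C1 + Integral(c/cos(c), c)


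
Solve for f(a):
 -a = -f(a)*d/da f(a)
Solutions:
 f(a) = -sqrt(C1 + a^2)
 f(a) = sqrt(C1 + a^2)


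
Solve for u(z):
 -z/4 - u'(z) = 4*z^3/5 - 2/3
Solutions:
 u(z) = C1 - z^4/5 - z^2/8 + 2*z/3


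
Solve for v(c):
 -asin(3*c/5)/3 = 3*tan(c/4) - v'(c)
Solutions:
 v(c) = C1 + c*asin(3*c/5)/3 + sqrt(25 - 9*c^2)/9 - 12*log(cos(c/4))


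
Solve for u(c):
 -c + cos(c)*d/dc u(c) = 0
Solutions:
 u(c) = C1 + Integral(c/cos(c), c)


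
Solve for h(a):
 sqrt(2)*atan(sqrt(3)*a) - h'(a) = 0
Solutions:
 h(a) = C1 + sqrt(2)*(a*atan(sqrt(3)*a) - sqrt(3)*log(3*a^2 + 1)/6)


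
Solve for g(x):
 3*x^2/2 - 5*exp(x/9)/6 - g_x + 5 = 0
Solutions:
 g(x) = C1 + x^3/2 + 5*x - 15*exp(x/9)/2


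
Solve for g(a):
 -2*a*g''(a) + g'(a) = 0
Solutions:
 g(a) = C1 + C2*a^(3/2)


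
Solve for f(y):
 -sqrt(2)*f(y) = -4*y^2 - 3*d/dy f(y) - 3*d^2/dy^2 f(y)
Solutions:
 f(y) = C1*exp(y*(-3 + sqrt(3)*sqrt(3 + 4*sqrt(2)))/6) + C2*exp(-y*(3 + sqrt(3)*sqrt(3 + 4*sqrt(2)))/6) + 2*sqrt(2)*y^2 + 12*y + 12 + 18*sqrt(2)


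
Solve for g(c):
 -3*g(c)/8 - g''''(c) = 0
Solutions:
 g(c) = (C1*sin(2^(3/4)*3^(1/4)*c/4) + C2*cos(2^(3/4)*3^(1/4)*c/4))*exp(-2^(3/4)*3^(1/4)*c/4) + (C3*sin(2^(3/4)*3^(1/4)*c/4) + C4*cos(2^(3/4)*3^(1/4)*c/4))*exp(2^(3/4)*3^(1/4)*c/4)


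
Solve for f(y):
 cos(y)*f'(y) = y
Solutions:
 f(y) = C1 + Integral(y/cos(y), y)


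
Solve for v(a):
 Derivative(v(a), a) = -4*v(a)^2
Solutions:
 v(a) = 1/(C1 + 4*a)


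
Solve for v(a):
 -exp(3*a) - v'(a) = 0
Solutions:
 v(a) = C1 - exp(3*a)/3


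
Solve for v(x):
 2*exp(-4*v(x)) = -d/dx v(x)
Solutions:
 v(x) = log(-I*(C1 - 8*x)^(1/4))
 v(x) = log(I*(C1 - 8*x)^(1/4))
 v(x) = log(-(C1 - 8*x)^(1/4))
 v(x) = log(C1 - 8*x)/4


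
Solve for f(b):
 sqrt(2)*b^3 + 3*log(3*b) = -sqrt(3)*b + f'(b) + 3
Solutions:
 f(b) = C1 + sqrt(2)*b^4/4 + sqrt(3)*b^2/2 + 3*b*log(b) - 6*b + b*log(27)


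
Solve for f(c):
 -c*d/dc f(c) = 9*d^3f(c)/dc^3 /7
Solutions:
 f(c) = C1 + Integral(C2*airyai(-21^(1/3)*c/3) + C3*airybi(-21^(1/3)*c/3), c)


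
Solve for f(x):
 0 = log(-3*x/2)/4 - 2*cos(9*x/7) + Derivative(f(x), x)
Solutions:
 f(x) = C1 - x*log(-x)/4 - x*log(3)/4 + x*log(2)/4 + x/4 + 14*sin(9*x/7)/9


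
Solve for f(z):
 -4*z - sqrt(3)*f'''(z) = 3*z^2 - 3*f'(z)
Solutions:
 f(z) = C1 + C2*exp(-3^(1/4)*z) + C3*exp(3^(1/4)*z) + z^3/3 + 2*z^2/3 + 2*sqrt(3)*z/3


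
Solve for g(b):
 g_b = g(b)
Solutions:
 g(b) = C1*exp(b)


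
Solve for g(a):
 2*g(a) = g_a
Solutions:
 g(a) = C1*exp(2*a)


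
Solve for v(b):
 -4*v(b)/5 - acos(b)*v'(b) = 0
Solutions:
 v(b) = C1*exp(-4*Integral(1/acos(b), b)/5)


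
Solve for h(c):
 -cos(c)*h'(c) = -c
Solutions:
 h(c) = C1 + Integral(c/cos(c), c)


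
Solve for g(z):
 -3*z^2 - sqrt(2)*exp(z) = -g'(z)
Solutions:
 g(z) = C1 + z^3 + sqrt(2)*exp(z)


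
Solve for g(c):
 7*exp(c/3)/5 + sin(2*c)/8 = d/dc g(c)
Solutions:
 g(c) = C1 + 21*exp(c/3)/5 - cos(2*c)/16


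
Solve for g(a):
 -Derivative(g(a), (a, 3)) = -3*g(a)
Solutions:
 g(a) = C3*exp(3^(1/3)*a) + (C1*sin(3^(5/6)*a/2) + C2*cos(3^(5/6)*a/2))*exp(-3^(1/3)*a/2)


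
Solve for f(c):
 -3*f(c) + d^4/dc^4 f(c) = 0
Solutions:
 f(c) = C1*exp(-3^(1/4)*c) + C2*exp(3^(1/4)*c) + C3*sin(3^(1/4)*c) + C4*cos(3^(1/4)*c)


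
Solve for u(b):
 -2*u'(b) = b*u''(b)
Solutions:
 u(b) = C1 + C2/b


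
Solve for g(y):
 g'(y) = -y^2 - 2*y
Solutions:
 g(y) = C1 - y^3/3 - y^2


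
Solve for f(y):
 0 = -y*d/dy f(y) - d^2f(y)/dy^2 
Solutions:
 f(y) = C1 + C2*erf(sqrt(2)*y/2)


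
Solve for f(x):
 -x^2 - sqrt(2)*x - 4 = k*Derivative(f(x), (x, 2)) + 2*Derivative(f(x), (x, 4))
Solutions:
 f(x) = C1 + C2*x + C3*exp(-sqrt(2)*x*sqrt(-k)/2) + C4*exp(sqrt(2)*x*sqrt(-k)/2) - x^4/(12*k) - sqrt(2)*x^3/(6*k) + 2*x^2*(-1 + 1/k)/k


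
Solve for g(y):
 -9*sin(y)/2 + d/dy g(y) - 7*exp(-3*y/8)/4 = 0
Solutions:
 g(y) = C1 - 9*cos(y)/2 - 14*exp(-3*y/8)/3


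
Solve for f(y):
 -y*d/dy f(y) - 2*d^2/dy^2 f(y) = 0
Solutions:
 f(y) = C1 + C2*erf(y/2)


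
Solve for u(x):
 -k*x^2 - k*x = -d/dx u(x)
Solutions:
 u(x) = C1 + k*x^3/3 + k*x^2/2


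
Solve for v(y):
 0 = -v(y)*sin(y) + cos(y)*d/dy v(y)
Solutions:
 v(y) = C1/cos(y)


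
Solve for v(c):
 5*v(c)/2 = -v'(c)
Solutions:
 v(c) = C1*exp(-5*c/2)


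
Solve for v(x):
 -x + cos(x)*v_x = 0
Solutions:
 v(x) = C1 + Integral(x/cos(x), x)


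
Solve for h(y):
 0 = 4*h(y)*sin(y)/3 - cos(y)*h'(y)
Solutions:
 h(y) = C1/cos(y)^(4/3)


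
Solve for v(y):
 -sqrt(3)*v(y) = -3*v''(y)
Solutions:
 v(y) = C1*exp(-3^(3/4)*y/3) + C2*exp(3^(3/4)*y/3)


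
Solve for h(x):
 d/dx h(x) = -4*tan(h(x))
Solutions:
 h(x) = pi - asin(C1*exp(-4*x))
 h(x) = asin(C1*exp(-4*x))


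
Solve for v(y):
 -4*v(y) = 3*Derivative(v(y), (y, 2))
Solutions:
 v(y) = C1*sin(2*sqrt(3)*y/3) + C2*cos(2*sqrt(3)*y/3)


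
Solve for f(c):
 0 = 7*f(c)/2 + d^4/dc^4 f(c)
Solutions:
 f(c) = (C1*sin(14^(1/4)*c/2) + C2*cos(14^(1/4)*c/2))*exp(-14^(1/4)*c/2) + (C3*sin(14^(1/4)*c/2) + C4*cos(14^(1/4)*c/2))*exp(14^(1/4)*c/2)


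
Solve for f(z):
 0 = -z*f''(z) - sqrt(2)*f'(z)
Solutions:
 f(z) = C1 + C2*z^(1 - sqrt(2))


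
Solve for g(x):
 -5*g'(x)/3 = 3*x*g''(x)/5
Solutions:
 g(x) = C1 + C2/x^(16/9)
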